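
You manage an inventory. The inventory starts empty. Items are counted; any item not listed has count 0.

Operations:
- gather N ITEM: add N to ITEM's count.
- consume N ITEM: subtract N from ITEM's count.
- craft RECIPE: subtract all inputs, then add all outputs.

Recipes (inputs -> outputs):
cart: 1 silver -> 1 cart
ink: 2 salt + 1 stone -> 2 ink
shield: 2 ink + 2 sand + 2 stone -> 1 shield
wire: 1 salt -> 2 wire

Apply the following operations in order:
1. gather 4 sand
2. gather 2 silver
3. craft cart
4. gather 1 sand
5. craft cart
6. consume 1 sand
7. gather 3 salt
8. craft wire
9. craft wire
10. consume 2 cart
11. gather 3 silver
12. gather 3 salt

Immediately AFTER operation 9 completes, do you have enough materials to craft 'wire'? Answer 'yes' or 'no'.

After 1 (gather 4 sand): sand=4
After 2 (gather 2 silver): sand=4 silver=2
After 3 (craft cart): cart=1 sand=4 silver=1
After 4 (gather 1 sand): cart=1 sand=5 silver=1
After 5 (craft cart): cart=2 sand=5
After 6 (consume 1 sand): cart=2 sand=4
After 7 (gather 3 salt): cart=2 salt=3 sand=4
After 8 (craft wire): cart=2 salt=2 sand=4 wire=2
After 9 (craft wire): cart=2 salt=1 sand=4 wire=4

Answer: yes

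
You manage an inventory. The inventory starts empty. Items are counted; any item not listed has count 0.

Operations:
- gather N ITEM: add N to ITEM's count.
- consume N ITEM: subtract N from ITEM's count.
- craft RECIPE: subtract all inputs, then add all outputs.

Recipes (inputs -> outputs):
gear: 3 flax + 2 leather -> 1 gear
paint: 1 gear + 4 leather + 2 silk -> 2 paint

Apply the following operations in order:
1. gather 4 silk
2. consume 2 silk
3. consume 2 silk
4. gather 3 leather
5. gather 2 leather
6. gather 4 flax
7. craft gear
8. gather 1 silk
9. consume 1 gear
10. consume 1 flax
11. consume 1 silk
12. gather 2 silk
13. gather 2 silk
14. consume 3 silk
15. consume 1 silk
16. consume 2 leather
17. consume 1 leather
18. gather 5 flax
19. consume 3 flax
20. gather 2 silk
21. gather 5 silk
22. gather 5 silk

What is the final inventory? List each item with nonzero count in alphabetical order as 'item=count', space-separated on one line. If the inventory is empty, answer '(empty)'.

After 1 (gather 4 silk): silk=4
After 2 (consume 2 silk): silk=2
After 3 (consume 2 silk): (empty)
After 4 (gather 3 leather): leather=3
After 5 (gather 2 leather): leather=5
After 6 (gather 4 flax): flax=4 leather=5
After 7 (craft gear): flax=1 gear=1 leather=3
After 8 (gather 1 silk): flax=1 gear=1 leather=3 silk=1
After 9 (consume 1 gear): flax=1 leather=3 silk=1
After 10 (consume 1 flax): leather=3 silk=1
After 11 (consume 1 silk): leather=3
After 12 (gather 2 silk): leather=3 silk=2
After 13 (gather 2 silk): leather=3 silk=4
After 14 (consume 3 silk): leather=3 silk=1
After 15 (consume 1 silk): leather=3
After 16 (consume 2 leather): leather=1
After 17 (consume 1 leather): (empty)
After 18 (gather 5 flax): flax=5
After 19 (consume 3 flax): flax=2
After 20 (gather 2 silk): flax=2 silk=2
After 21 (gather 5 silk): flax=2 silk=7
After 22 (gather 5 silk): flax=2 silk=12

Answer: flax=2 silk=12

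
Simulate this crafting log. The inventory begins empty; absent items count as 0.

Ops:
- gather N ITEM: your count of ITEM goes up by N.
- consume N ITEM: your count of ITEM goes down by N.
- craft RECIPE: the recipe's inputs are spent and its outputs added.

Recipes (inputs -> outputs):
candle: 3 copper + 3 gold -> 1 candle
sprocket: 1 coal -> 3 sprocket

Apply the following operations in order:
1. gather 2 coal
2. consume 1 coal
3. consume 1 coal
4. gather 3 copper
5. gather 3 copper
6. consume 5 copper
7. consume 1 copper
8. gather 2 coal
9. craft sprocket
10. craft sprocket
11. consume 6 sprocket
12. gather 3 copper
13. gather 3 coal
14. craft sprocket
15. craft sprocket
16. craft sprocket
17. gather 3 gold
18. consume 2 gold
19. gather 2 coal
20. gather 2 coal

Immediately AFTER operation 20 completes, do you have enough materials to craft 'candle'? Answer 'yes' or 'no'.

Answer: no

Derivation:
After 1 (gather 2 coal): coal=2
After 2 (consume 1 coal): coal=1
After 3 (consume 1 coal): (empty)
After 4 (gather 3 copper): copper=3
After 5 (gather 3 copper): copper=6
After 6 (consume 5 copper): copper=1
After 7 (consume 1 copper): (empty)
After 8 (gather 2 coal): coal=2
After 9 (craft sprocket): coal=1 sprocket=3
After 10 (craft sprocket): sprocket=6
After 11 (consume 6 sprocket): (empty)
After 12 (gather 3 copper): copper=3
After 13 (gather 3 coal): coal=3 copper=3
After 14 (craft sprocket): coal=2 copper=3 sprocket=3
After 15 (craft sprocket): coal=1 copper=3 sprocket=6
After 16 (craft sprocket): copper=3 sprocket=9
After 17 (gather 3 gold): copper=3 gold=3 sprocket=9
After 18 (consume 2 gold): copper=3 gold=1 sprocket=9
After 19 (gather 2 coal): coal=2 copper=3 gold=1 sprocket=9
After 20 (gather 2 coal): coal=4 copper=3 gold=1 sprocket=9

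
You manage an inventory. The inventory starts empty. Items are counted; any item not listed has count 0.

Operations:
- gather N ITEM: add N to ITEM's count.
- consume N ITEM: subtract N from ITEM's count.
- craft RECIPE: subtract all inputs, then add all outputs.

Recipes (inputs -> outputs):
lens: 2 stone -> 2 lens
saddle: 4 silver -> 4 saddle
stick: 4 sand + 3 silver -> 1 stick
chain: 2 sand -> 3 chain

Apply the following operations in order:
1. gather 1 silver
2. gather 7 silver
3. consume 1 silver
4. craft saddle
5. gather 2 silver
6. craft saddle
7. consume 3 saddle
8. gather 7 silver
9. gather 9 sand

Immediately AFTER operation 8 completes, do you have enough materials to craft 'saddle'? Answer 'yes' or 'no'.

After 1 (gather 1 silver): silver=1
After 2 (gather 7 silver): silver=8
After 3 (consume 1 silver): silver=7
After 4 (craft saddle): saddle=4 silver=3
After 5 (gather 2 silver): saddle=4 silver=5
After 6 (craft saddle): saddle=8 silver=1
After 7 (consume 3 saddle): saddle=5 silver=1
After 8 (gather 7 silver): saddle=5 silver=8

Answer: yes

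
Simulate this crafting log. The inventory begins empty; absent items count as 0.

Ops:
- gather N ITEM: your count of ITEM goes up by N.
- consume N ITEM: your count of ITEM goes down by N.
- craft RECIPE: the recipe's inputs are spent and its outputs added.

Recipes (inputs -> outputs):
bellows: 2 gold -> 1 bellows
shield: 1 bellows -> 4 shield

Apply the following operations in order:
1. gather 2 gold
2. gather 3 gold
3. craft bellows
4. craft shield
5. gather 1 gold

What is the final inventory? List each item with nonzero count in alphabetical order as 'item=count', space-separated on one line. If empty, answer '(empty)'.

Answer: gold=4 shield=4

Derivation:
After 1 (gather 2 gold): gold=2
After 2 (gather 3 gold): gold=5
After 3 (craft bellows): bellows=1 gold=3
After 4 (craft shield): gold=3 shield=4
After 5 (gather 1 gold): gold=4 shield=4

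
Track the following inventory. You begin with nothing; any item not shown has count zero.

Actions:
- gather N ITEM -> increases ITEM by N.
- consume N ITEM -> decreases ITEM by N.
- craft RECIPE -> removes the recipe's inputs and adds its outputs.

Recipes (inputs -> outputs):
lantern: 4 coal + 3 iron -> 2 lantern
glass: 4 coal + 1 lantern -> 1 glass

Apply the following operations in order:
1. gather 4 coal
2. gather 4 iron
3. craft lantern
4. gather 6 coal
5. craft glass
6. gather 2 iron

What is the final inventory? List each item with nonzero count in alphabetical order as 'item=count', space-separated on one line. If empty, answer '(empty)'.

Answer: coal=2 glass=1 iron=3 lantern=1

Derivation:
After 1 (gather 4 coal): coal=4
After 2 (gather 4 iron): coal=4 iron=4
After 3 (craft lantern): iron=1 lantern=2
After 4 (gather 6 coal): coal=6 iron=1 lantern=2
After 5 (craft glass): coal=2 glass=1 iron=1 lantern=1
After 6 (gather 2 iron): coal=2 glass=1 iron=3 lantern=1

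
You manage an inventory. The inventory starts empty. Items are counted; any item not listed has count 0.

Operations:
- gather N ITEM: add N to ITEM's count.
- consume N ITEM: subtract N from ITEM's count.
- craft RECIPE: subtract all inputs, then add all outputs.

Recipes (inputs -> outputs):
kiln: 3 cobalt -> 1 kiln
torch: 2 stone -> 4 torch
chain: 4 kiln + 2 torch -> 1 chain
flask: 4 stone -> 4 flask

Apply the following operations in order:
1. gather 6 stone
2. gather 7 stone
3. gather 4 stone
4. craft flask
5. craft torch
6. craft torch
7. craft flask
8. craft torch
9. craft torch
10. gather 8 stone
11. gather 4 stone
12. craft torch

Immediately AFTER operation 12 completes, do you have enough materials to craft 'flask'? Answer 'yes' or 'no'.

Answer: yes

Derivation:
After 1 (gather 6 stone): stone=6
After 2 (gather 7 stone): stone=13
After 3 (gather 4 stone): stone=17
After 4 (craft flask): flask=4 stone=13
After 5 (craft torch): flask=4 stone=11 torch=4
After 6 (craft torch): flask=4 stone=9 torch=8
After 7 (craft flask): flask=8 stone=5 torch=8
After 8 (craft torch): flask=8 stone=3 torch=12
After 9 (craft torch): flask=8 stone=1 torch=16
After 10 (gather 8 stone): flask=8 stone=9 torch=16
After 11 (gather 4 stone): flask=8 stone=13 torch=16
After 12 (craft torch): flask=8 stone=11 torch=20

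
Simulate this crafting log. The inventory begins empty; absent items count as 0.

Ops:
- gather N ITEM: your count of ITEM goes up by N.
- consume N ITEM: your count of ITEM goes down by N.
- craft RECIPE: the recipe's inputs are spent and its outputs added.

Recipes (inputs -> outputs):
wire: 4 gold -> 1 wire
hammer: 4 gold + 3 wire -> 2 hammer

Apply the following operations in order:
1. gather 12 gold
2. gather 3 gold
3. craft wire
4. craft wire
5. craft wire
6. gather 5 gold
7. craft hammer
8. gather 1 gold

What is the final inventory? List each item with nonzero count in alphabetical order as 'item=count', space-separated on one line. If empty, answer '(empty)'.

Answer: gold=5 hammer=2

Derivation:
After 1 (gather 12 gold): gold=12
After 2 (gather 3 gold): gold=15
After 3 (craft wire): gold=11 wire=1
After 4 (craft wire): gold=7 wire=2
After 5 (craft wire): gold=3 wire=3
After 6 (gather 5 gold): gold=8 wire=3
After 7 (craft hammer): gold=4 hammer=2
After 8 (gather 1 gold): gold=5 hammer=2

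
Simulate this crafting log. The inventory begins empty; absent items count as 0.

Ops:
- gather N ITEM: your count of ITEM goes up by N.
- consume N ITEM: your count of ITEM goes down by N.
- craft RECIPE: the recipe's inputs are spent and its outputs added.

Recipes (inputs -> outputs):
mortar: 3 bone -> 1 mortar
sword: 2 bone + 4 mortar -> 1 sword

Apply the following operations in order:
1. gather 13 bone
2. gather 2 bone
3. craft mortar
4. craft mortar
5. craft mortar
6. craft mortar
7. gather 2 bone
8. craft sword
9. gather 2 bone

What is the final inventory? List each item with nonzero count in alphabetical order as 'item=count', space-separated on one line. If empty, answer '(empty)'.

After 1 (gather 13 bone): bone=13
After 2 (gather 2 bone): bone=15
After 3 (craft mortar): bone=12 mortar=1
After 4 (craft mortar): bone=9 mortar=2
After 5 (craft mortar): bone=6 mortar=3
After 6 (craft mortar): bone=3 mortar=4
After 7 (gather 2 bone): bone=5 mortar=4
After 8 (craft sword): bone=3 sword=1
After 9 (gather 2 bone): bone=5 sword=1

Answer: bone=5 sword=1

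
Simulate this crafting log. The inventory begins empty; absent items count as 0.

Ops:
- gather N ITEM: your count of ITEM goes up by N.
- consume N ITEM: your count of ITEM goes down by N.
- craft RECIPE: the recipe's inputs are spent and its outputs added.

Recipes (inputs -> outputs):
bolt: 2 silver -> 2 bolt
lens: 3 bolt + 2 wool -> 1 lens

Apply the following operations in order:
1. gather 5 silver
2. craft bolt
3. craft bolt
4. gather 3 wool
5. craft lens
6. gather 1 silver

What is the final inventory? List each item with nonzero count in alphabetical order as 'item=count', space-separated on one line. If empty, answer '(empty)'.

Answer: bolt=1 lens=1 silver=2 wool=1

Derivation:
After 1 (gather 5 silver): silver=5
After 2 (craft bolt): bolt=2 silver=3
After 3 (craft bolt): bolt=4 silver=1
After 4 (gather 3 wool): bolt=4 silver=1 wool=3
After 5 (craft lens): bolt=1 lens=1 silver=1 wool=1
After 6 (gather 1 silver): bolt=1 lens=1 silver=2 wool=1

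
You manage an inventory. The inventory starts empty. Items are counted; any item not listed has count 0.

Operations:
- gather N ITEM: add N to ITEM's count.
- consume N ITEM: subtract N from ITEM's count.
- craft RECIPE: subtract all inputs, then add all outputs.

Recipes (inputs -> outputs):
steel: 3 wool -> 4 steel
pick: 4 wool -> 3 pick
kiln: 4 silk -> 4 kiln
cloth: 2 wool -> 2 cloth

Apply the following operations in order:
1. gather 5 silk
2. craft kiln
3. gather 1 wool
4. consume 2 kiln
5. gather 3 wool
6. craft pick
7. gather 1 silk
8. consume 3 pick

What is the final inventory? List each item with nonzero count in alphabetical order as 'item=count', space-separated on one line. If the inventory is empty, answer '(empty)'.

Answer: kiln=2 silk=2

Derivation:
After 1 (gather 5 silk): silk=5
After 2 (craft kiln): kiln=4 silk=1
After 3 (gather 1 wool): kiln=4 silk=1 wool=1
After 4 (consume 2 kiln): kiln=2 silk=1 wool=1
After 5 (gather 3 wool): kiln=2 silk=1 wool=4
After 6 (craft pick): kiln=2 pick=3 silk=1
After 7 (gather 1 silk): kiln=2 pick=3 silk=2
After 8 (consume 3 pick): kiln=2 silk=2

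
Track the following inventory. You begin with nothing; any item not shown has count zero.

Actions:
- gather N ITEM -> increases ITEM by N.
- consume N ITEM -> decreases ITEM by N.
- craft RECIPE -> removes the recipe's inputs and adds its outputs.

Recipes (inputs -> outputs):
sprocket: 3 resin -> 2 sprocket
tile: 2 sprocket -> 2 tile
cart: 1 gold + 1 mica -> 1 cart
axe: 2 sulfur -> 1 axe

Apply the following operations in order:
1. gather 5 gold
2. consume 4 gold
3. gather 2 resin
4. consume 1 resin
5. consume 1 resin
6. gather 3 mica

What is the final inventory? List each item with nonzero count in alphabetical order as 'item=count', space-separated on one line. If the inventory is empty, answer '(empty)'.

Answer: gold=1 mica=3

Derivation:
After 1 (gather 5 gold): gold=5
After 2 (consume 4 gold): gold=1
After 3 (gather 2 resin): gold=1 resin=2
After 4 (consume 1 resin): gold=1 resin=1
After 5 (consume 1 resin): gold=1
After 6 (gather 3 mica): gold=1 mica=3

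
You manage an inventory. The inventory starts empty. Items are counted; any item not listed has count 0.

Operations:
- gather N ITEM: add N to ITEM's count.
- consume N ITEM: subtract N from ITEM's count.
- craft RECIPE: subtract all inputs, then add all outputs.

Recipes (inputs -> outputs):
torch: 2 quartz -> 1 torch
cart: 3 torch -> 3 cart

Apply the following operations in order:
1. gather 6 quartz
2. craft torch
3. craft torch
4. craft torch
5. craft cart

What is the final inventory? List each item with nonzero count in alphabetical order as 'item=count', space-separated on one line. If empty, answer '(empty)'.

After 1 (gather 6 quartz): quartz=6
After 2 (craft torch): quartz=4 torch=1
After 3 (craft torch): quartz=2 torch=2
After 4 (craft torch): torch=3
After 5 (craft cart): cart=3

Answer: cart=3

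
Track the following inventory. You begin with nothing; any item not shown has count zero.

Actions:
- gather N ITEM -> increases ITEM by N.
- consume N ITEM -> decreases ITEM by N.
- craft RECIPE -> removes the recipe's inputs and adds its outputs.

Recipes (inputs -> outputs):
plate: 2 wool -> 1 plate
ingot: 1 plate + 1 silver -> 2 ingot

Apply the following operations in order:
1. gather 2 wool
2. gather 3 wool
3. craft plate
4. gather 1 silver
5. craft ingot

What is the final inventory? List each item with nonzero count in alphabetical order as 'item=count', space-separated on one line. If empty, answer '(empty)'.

Answer: ingot=2 wool=3

Derivation:
After 1 (gather 2 wool): wool=2
After 2 (gather 3 wool): wool=5
After 3 (craft plate): plate=1 wool=3
After 4 (gather 1 silver): plate=1 silver=1 wool=3
After 5 (craft ingot): ingot=2 wool=3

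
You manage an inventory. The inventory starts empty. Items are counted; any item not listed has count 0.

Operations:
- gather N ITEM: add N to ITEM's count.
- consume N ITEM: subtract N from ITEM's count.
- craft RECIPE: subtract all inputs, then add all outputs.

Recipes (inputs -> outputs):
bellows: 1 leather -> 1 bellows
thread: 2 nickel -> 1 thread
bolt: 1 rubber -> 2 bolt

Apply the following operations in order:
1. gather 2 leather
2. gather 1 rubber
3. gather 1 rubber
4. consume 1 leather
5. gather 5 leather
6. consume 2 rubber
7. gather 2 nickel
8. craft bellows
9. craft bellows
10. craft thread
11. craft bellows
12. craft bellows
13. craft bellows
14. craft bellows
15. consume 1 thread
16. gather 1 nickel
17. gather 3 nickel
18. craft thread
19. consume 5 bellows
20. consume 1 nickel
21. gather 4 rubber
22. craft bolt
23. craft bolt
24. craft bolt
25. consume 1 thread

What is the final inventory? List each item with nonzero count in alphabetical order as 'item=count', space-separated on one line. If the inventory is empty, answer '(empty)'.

Answer: bellows=1 bolt=6 nickel=1 rubber=1

Derivation:
After 1 (gather 2 leather): leather=2
After 2 (gather 1 rubber): leather=2 rubber=1
After 3 (gather 1 rubber): leather=2 rubber=2
After 4 (consume 1 leather): leather=1 rubber=2
After 5 (gather 5 leather): leather=6 rubber=2
After 6 (consume 2 rubber): leather=6
After 7 (gather 2 nickel): leather=6 nickel=2
After 8 (craft bellows): bellows=1 leather=5 nickel=2
After 9 (craft bellows): bellows=2 leather=4 nickel=2
After 10 (craft thread): bellows=2 leather=4 thread=1
After 11 (craft bellows): bellows=3 leather=3 thread=1
After 12 (craft bellows): bellows=4 leather=2 thread=1
After 13 (craft bellows): bellows=5 leather=1 thread=1
After 14 (craft bellows): bellows=6 thread=1
After 15 (consume 1 thread): bellows=6
After 16 (gather 1 nickel): bellows=6 nickel=1
After 17 (gather 3 nickel): bellows=6 nickel=4
After 18 (craft thread): bellows=6 nickel=2 thread=1
After 19 (consume 5 bellows): bellows=1 nickel=2 thread=1
After 20 (consume 1 nickel): bellows=1 nickel=1 thread=1
After 21 (gather 4 rubber): bellows=1 nickel=1 rubber=4 thread=1
After 22 (craft bolt): bellows=1 bolt=2 nickel=1 rubber=3 thread=1
After 23 (craft bolt): bellows=1 bolt=4 nickel=1 rubber=2 thread=1
After 24 (craft bolt): bellows=1 bolt=6 nickel=1 rubber=1 thread=1
After 25 (consume 1 thread): bellows=1 bolt=6 nickel=1 rubber=1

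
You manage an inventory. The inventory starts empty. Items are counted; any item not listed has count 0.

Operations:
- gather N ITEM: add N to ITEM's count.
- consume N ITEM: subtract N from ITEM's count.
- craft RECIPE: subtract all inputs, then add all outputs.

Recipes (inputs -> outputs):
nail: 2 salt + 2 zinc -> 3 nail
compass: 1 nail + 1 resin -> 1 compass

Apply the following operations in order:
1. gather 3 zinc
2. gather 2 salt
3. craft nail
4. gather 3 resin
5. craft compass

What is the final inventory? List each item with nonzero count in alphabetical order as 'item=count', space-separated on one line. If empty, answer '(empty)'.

After 1 (gather 3 zinc): zinc=3
After 2 (gather 2 salt): salt=2 zinc=3
After 3 (craft nail): nail=3 zinc=1
After 4 (gather 3 resin): nail=3 resin=3 zinc=1
After 5 (craft compass): compass=1 nail=2 resin=2 zinc=1

Answer: compass=1 nail=2 resin=2 zinc=1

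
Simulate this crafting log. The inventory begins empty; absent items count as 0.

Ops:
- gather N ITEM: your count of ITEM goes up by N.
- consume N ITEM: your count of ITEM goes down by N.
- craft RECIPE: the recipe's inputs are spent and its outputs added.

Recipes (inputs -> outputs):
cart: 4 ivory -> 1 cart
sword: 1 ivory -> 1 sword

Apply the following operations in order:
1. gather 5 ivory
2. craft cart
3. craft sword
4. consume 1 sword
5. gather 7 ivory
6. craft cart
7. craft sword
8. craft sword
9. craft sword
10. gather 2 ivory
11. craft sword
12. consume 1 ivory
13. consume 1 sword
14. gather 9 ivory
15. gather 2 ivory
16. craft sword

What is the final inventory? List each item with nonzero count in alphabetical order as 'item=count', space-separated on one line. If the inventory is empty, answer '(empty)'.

Answer: cart=2 ivory=10 sword=4

Derivation:
After 1 (gather 5 ivory): ivory=5
After 2 (craft cart): cart=1 ivory=1
After 3 (craft sword): cart=1 sword=1
After 4 (consume 1 sword): cart=1
After 5 (gather 7 ivory): cart=1 ivory=7
After 6 (craft cart): cart=2 ivory=3
After 7 (craft sword): cart=2 ivory=2 sword=1
After 8 (craft sword): cart=2 ivory=1 sword=2
After 9 (craft sword): cart=2 sword=3
After 10 (gather 2 ivory): cart=2 ivory=2 sword=3
After 11 (craft sword): cart=2 ivory=1 sword=4
After 12 (consume 1 ivory): cart=2 sword=4
After 13 (consume 1 sword): cart=2 sword=3
After 14 (gather 9 ivory): cart=2 ivory=9 sword=3
After 15 (gather 2 ivory): cart=2 ivory=11 sword=3
After 16 (craft sword): cart=2 ivory=10 sword=4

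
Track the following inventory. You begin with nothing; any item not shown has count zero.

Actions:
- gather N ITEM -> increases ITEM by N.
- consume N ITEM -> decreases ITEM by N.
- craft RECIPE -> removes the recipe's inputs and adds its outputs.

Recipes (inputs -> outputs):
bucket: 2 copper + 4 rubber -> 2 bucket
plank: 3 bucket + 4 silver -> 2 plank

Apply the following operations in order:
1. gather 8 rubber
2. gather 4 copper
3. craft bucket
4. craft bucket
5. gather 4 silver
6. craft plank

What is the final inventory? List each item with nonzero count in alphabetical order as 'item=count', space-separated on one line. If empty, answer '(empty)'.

After 1 (gather 8 rubber): rubber=8
After 2 (gather 4 copper): copper=4 rubber=8
After 3 (craft bucket): bucket=2 copper=2 rubber=4
After 4 (craft bucket): bucket=4
After 5 (gather 4 silver): bucket=4 silver=4
After 6 (craft plank): bucket=1 plank=2

Answer: bucket=1 plank=2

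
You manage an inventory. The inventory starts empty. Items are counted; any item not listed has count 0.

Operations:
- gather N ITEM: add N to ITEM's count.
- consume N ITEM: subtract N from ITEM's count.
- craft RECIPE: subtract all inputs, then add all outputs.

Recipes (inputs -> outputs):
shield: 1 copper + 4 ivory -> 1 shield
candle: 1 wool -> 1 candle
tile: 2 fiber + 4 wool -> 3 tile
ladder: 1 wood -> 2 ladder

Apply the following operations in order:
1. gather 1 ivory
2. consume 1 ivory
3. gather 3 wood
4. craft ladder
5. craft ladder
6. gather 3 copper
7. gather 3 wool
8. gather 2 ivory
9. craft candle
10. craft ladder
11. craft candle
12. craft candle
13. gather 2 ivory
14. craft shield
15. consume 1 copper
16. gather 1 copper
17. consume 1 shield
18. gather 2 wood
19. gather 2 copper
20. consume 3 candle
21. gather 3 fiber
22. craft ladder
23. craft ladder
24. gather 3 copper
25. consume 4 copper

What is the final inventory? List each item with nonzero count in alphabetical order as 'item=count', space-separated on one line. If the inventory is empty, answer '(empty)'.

After 1 (gather 1 ivory): ivory=1
After 2 (consume 1 ivory): (empty)
After 3 (gather 3 wood): wood=3
After 4 (craft ladder): ladder=2 wood=2
After 5 (craft ladder): ladder=4 wood=1
After 6 (gather 3 copper): copper=3 ladder=4 wood=1
After 7 (gather 3 wool): copper=3 ladder=4 wood=1 wool=3
After 8 (gather 2 ivory): copper=3 ivory=2 ladder=4 wood=1 wool=3
After 9 (craft candle): candle=1 copper=3 ivory=2 ladder=4 wood=1 wool=2
After 10 (craft ladder): candle=1 copper=3 ivory=2 ladder=6 wool=2
After 11 (craft candle): candle=2 copper=3 ivory=2 ladder=6 wool=1
After 12 (craft candle): candle=3 copper=3 ivory=2 ladder=6
After 13 (gather 2 ivory): candle=3 copper=3 ivory=4 ladder=6
After 14 (craft shield): candle=3 copper=2 ladder=6 shield=1
After 15 (consume 1 copper): candle=3 copper=1 ladder=6 shield=1
After 16 (gather 1 copper): candle=3 copper=2 ladder=6 shield=1
After 17 (consume 1 shield): candle=3 copper=2 ladder=6
After 18 (gather 2 wood): candle=3 copper=2 ladder=6 wood=2
After 19 (gather 2 copper): candle=3 copper=4 ladder=6 wood=2
After 20 (consume 3 candle): copper=4 ladder=6 wood=2
After 21 (gather 3 fiber): copper=4 fiber=3 ladder=6 wood=2
After 22 (craft ladder): copper=4 fiber=3 ladder=8 wood=1
After 23 (craft ladder): copper=4 fiber=3 ladder=10
After 24 (gather 3 copper): copper=7 fiber=3 ladder=10
After 25 (consume 4 copper): copper=3 fiber=3 ladder=10

Answer: copper=3 fiber=3 ladder=10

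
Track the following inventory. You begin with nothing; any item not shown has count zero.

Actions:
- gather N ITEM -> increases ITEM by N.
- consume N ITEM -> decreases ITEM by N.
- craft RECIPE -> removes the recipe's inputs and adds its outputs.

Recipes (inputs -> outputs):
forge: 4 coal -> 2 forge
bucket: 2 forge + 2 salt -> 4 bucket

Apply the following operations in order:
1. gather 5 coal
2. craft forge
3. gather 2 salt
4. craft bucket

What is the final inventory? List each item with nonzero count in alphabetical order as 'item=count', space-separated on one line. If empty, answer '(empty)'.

Answer: bucket=4 coal=1

Derivation:
After 1 (gather 5 coal): coal=5
After 2 (craft forge): coal=1 forge=2
After 3 (gather 2 salt): coal=1 forge=2 salt=2
After 4 (craft bucket): bucket=4 coal=1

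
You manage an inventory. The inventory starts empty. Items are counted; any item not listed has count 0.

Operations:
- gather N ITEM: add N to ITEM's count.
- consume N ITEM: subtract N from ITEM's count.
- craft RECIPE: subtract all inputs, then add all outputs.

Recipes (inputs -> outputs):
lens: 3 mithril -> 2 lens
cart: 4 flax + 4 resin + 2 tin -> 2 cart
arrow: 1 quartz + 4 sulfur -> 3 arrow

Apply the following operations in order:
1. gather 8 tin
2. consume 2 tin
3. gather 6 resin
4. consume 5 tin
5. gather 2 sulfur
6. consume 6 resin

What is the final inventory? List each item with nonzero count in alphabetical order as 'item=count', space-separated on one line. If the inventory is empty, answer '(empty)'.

After 1 (gather 8 tin): tin=8
After 2 (consume 2 tin): tin=6
After 3 (gather 6 resin): resin=6 tin=6
After 4 (consume 5 tin): resin=6 tin=1
After 5 (gather 2 sulfur): resin=6 sulfur=2 tin=1
After 6 (consume 6 resin): sulfur=2 tin=1

Answer: sulfur=2 tin=1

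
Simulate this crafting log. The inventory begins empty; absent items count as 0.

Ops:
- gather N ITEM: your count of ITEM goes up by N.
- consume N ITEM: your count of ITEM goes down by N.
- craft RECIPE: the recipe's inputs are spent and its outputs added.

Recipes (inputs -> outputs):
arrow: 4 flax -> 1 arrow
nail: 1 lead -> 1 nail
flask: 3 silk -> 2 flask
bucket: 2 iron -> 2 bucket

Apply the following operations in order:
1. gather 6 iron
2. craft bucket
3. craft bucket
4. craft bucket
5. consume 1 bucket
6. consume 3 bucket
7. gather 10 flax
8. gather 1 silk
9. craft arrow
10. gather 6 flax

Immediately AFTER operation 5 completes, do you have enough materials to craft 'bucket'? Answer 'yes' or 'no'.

After 1 (gather 6 iron): iron=6
After 2 (craft bucket): bucket=2 iron=4
After 3 (craft bucket): bucket=4 iron=2
After 4 (craft bucket): bucket=6
After 5 (consume 1 bucket): bucket=5

Answer: no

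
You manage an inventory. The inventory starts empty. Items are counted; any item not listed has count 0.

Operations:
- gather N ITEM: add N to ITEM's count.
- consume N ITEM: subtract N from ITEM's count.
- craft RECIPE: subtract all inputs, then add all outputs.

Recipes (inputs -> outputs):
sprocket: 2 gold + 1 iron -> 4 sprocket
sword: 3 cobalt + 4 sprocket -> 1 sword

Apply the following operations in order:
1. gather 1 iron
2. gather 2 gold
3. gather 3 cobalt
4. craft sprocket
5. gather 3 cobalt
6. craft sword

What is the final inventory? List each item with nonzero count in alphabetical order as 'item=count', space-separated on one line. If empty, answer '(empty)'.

After 1 (gather 1 iron): iron=1
After 2 (gather 2 gold): gold=2 iron=1
After 3 (gather 3 cobalt): cobalt=3 gold=2 iron=1
After 4 (craft sprocket): cobalt=3 sprocket=4
After 5 (gather 3 cobalt): cobalt=6 sprocket=4
After 6 (craft sword): cobalt=3 sword=1

Answer: cobalt=3 sword=1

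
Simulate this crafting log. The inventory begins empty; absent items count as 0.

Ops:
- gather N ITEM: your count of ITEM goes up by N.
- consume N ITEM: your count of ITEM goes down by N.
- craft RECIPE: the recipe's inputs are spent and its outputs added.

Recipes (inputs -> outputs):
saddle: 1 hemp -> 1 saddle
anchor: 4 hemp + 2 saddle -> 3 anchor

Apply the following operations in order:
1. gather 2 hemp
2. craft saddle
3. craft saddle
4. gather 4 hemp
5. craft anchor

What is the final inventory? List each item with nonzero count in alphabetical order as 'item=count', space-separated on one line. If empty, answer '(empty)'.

Answer: anchor=3

Derivation:
After 1 (gather 2 hemp): hemp=2
After 2 (craft saddle): hemp=1 saddle=1
After 3 (craft saddle): saddle=2
After 4 (gather 4 hemp): hemp=4 saddle=2
After 5 (craft anchor): anchor=3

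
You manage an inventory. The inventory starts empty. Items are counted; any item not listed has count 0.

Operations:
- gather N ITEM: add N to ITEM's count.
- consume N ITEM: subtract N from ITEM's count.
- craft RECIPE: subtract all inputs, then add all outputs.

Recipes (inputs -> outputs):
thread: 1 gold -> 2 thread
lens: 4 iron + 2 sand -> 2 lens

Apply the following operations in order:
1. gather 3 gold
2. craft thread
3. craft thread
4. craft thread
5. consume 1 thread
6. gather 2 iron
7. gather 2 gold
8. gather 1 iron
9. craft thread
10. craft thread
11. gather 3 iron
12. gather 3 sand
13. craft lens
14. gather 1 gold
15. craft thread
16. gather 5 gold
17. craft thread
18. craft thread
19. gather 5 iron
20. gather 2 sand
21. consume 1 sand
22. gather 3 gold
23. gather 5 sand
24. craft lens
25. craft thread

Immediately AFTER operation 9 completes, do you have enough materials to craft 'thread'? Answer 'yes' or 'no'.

Answer: yes

Derivation:
After 1 (gather 3 gold): gold=3
After 2 (craft thread): gold=2 thread=2
After 3 (craft thread): gold=1 thread=4
After 4 (craft thread): thread=6
After 5 (consume 1 thread): thread=5
After 6 (gather 2 iron): iron=2 thread=5
After 7 (gather 2 gold): gold=2 iron=2 thread=5
After 8 (gather 1 iron): gold=2 iron=3 thread=5
After 9 (craft thread): gold=1 iron=3 thread=7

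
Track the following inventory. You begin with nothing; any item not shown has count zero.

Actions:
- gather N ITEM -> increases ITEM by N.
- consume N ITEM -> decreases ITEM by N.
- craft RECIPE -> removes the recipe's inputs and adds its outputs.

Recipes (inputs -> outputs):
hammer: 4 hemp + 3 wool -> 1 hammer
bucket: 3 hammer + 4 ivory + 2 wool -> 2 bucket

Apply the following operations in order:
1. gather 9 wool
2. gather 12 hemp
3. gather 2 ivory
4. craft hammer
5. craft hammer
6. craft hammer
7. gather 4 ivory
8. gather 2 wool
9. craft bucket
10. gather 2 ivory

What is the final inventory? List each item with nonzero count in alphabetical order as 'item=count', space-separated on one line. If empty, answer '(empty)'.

After 1 (gather 9 wool): wool=9
After 2 (gather 12 hemp): hemp=12 wool=9
After 3 (gather 2 ivory): hemp=12 ivory=2 wool=9
After 4 (craft hammer): hammer=1 hemp=8 ivory=2 wool=6
After 5 (craft hammer): hammer=2 hemp=4 ivory=2 wool=3
After 6 (craft hammer): hammer=3 ivory=2
After 7 (gather 4 ivory): hammer=3 ivory=6
After 8 (gather 2 wool): hammer=3 ivory=6 wool=2
After 9 (craft bucket): bucket=2 ivory=2
After 10 (gather 2 ivory): bucket=2 ivory=4

Answer: bucket=2 ivory=4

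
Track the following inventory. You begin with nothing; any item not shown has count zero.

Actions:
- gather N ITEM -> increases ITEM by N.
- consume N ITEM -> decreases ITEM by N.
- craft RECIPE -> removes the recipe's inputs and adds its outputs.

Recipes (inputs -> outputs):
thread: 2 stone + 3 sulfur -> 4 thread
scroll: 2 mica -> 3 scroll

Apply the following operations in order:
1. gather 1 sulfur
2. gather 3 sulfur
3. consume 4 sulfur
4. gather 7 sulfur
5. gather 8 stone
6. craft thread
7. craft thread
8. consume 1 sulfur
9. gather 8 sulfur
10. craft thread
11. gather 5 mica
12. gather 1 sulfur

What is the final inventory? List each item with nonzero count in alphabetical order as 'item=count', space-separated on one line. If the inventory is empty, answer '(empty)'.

After 1 (gather 1 sulfur): sulfur=1
After 2 (gather 3 sulfur): sulfur=4
After 3 (consume 4 sulfur): (empty)
After 4 (gather 7 sulfur): sulfur=7
After 5 (gather 8 stone): stone=8 sulfur=7
After 6 (craft thread): stone=6 sulfur=4 thread=4
After 7 (craft thread): stone=4 sulfur=1 thread=8
After 8 (consume 1 sulfur): stone=4 thread=8
After 9 (gather 8 sulfur): stone=4 sulfur=8 thread=8
After 10 (craft thread): stone=2 sulfur=5 thread=12
After 11 (gather 5 mica): mica=5 stone=2 sulfur=5 thread=12
After 12 (gather 1 sulfur): mica=5 stone=2 sulfur=6 thread=12

Answer: mica=5 stone=2 sulfur=6 thread=12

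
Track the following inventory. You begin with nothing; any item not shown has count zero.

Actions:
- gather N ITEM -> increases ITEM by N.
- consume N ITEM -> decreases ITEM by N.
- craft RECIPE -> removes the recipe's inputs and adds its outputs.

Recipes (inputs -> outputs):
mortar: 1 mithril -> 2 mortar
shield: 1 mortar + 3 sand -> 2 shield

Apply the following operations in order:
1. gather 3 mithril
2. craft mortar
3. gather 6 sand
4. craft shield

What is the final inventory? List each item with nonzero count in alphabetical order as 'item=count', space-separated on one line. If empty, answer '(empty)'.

After 1 (gather 3 mithril): mithril=3
After 2 (craft mortar): mithril=2 mortar=2
After 3 (gather 6 sand): mithril=2 mortar=2 sand=6
After 4 (craft shield): mithril=2 mortar=1 sand=3 shield=2

Answer: mithril=2 mortar=1 sand=3 shield=2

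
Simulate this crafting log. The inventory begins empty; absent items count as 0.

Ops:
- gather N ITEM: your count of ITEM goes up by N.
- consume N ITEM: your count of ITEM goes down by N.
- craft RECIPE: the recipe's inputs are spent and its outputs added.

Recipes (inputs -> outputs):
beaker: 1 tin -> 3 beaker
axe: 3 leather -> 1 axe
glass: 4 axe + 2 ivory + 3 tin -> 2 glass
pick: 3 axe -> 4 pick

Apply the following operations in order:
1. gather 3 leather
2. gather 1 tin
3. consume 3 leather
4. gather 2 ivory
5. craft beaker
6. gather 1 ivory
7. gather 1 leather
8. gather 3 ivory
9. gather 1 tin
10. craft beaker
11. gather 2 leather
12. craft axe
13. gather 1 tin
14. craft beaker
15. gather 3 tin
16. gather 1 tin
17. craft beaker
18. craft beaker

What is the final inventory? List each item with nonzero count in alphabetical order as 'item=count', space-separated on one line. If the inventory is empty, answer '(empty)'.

Answer: axe=1 beaker=15 ivory=6 tin=2

Derivation:
After 1 (gather 3 leather): leather=3
After 2 (gather 1 tin): leather=3 tin=1
After 3 (consume 3 leather): tin=1
After 4 (gather 2 ivory): ivory=2 tin=1
After 5 (craft beaker): beaker=3 ivory=2
After 6 (gather 1 ivory): beaker=3 ivory=3
After 7 (gather 1 leather): beaker=3 ivory=3 leather=1
After 8 (gather 3 ivory): beaker=3 ivory=6 leather=1
After 9 (gather 1 tin): beaker=3 ivory=6 leather=1 tin=1
After 10 (craft beaker): beaker=6 ivory=6 leather=1
After 11 (gather 2 leather): beaker=6 ivory=6 leather=3
After 12 (craft axe): axe=1 beaker=6 ivory=6
After 13 (gather 1 tin): axe=1 beaker=6 ivory=6 tin=1
After 14 (craft beaker): axe=1 beaker=9 ivory=6
After 15 (gather 3 tin): axe=1 beaker=9 ivory=6 tin=3
After 16 (gather 1 tin): axe=1 beaker=9 ivory=6 tin=4
After 17 (craft beaker): axe=1 beaker=12 ivory=6 tin=3
After 18 (craft beaker): axe=1 beaker=15 ivory=6 tin=2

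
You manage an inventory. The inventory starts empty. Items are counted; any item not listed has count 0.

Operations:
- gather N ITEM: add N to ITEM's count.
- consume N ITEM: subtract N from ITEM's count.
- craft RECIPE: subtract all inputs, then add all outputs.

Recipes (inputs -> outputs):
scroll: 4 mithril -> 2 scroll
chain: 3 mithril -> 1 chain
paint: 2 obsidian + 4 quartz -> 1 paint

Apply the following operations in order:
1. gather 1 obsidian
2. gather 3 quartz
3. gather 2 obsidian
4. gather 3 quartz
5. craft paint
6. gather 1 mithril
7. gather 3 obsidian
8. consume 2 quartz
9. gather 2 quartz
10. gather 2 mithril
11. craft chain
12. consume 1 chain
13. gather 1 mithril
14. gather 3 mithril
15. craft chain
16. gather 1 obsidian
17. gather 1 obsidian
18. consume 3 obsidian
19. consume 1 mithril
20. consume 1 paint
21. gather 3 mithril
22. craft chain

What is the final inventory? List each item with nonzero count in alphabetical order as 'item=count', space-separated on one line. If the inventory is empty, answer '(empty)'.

Answer: chain=2 obsidian=3 quartz=2

Derivation:
After 1 (gather 1 obsidian): obsidian=1
After 2 (gather 3 quartz): obsidian=1 quartz=3
After 3 (gather 2 obsidian): obsidian=3 quartz=3
After 4 (gather 3 quartz): obsidian=3 quartz=6
After 5 (craft paint): obsidian=1 paint=1 quartz=2
After 6 (gather 1 mithril): mithril=1 obsidian=1 paint=1 quartz=2
After 7 (gather 3 obsidian): mithril=1 obsidian=4 paint=1 quartz=2
After 8 (consume 2 quartz): mithril=1 obsidian=4 paint=1
After 9 (gather 2 quartz): mithril=1 obsidian=4 paint=1 quartz=2
After 10 (gather 2 mithril): mithril=3 obsidian=4 paint=1 quartz=2
After 11 (craft chain): chain=1 obsidian=4 paint=1 quartz=2
After 12 (consume 1 chain): obsidian=4 paint=1 quartz=2
After 13 (gather 1 mithril): mithril=1 obsidian=4 paint=1 quartz=2
After 14 (gather 3 mithril): mithril=4 obsidian=4 paint=1 quartz=2
After 15 (craft chain): chain=1 mithril=1 obsidian=4 paint=1 quartz=2
After 16 (gather 1 obsidian): chain=1 mithril=1 obsidian=5 paint=1 quartz=2
After 17 (gather 1 obsidian): chain=1 mithril=1 obsidian=6 paint=1 quartz=2
After 18 (consume 3 obsidian): chain=1 mithril=1 obsidian=3 paint=1 quartz=2
After 19 (consume 1 mithril): chain=1 obsidian=3 paint=1 quartz=2
After 20 (consume 1 paint): chain=1 obsidian=3 quartz=2
After 21 (gather 3 mithril): chain=1 mithril=3 obsidian=3 quartz=2
After 22 (craft chain): chain=2 obsidian=3 quartz=2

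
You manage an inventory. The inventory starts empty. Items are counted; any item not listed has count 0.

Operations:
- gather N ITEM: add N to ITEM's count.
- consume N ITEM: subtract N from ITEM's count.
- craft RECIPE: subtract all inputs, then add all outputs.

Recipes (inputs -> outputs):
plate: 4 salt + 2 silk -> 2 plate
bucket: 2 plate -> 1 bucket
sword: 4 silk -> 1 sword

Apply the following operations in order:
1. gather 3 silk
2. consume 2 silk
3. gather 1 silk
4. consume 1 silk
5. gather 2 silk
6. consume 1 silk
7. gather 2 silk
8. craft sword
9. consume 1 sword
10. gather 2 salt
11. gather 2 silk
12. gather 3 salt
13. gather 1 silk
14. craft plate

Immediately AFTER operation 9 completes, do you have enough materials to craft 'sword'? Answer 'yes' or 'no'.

After 1 (gather 3 silk): silk=3
After 2 (consume 2 silk): silk=1
After 3 (gather 1 silk): silk=2
After 4 (consume 1 silk): silk=1
After 5 (gather 2 silk): silk=3
After 6 (consume 1 silk): silk=2
After 7 (gather 2 silk): silk=4
After 8 (craft sword): sword=1
After 9 (consume 1 sword): (empty)

Answer: no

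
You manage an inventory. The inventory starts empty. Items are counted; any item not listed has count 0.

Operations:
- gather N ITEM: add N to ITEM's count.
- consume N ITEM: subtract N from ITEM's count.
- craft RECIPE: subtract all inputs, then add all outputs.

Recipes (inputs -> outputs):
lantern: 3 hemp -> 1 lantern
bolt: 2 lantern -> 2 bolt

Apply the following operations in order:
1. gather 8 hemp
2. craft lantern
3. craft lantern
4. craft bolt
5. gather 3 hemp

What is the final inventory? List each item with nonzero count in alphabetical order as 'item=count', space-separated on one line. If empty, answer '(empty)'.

Answer: bolt=2 hemp=5

Derivation:
After 1 (gather 8 hemp): hemp=8
After 2 (craft lantern): hemp=5 lantern=1
After 3 (craft lantern): hemp=2 lantern=2
After 4 (craft bolt): bolt=2 hemp=2
After 5 (gather 3 hemp): bolt=2 hemp=5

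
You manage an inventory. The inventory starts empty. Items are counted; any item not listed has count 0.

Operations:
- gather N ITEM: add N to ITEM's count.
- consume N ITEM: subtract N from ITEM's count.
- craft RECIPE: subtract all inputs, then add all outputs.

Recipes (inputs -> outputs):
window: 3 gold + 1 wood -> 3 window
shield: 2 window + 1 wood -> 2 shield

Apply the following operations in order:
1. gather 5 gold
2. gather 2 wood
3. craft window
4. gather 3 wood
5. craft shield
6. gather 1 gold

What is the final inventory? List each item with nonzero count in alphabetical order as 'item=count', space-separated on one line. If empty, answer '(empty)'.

Answer: gold=3 shield=2 window=1 wood=3

Derivation:
After 1 (gather 5 gold): gold=5
After 2 (gather 2 wood): gold=5 wood=2
After 3 (craft window): gold=2 window=3 wood=1
After 4 (gather 3 wood): gold=2 window=3 wood=4
After 5 (craft shield): gold=2 shield=2 window=1 wood=3
After 6 (gather 1 gold): gold=3 shield=2 window=1 wood=3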